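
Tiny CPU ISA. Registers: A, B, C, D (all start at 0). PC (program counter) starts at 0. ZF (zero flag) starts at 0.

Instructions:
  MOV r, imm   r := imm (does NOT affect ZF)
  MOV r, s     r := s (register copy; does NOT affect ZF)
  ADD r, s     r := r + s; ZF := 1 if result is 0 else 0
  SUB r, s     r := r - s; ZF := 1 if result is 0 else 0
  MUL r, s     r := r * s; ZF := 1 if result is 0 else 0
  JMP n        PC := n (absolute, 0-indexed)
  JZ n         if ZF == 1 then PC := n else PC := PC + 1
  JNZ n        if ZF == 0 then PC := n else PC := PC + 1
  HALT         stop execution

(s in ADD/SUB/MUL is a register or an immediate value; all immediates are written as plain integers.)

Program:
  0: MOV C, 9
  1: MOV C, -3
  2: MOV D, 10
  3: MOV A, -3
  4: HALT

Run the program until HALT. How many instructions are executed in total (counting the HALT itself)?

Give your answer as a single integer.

Answer: 5

Derivation:
Step 1: PC=0 exec 'MOV C, 9'. After: A=0 B=0 C=9 D=0 ZF=0 PC=1
Step 2: PC=1 exec 'MOV C, -3'. After: A=0 B=0 C=-3 D=0 ZF=0 PC=2
Step 3: PC=2 exec 'MOV D, 10'. After: A=0 B=0 C=-3 D=10 ZF=0 PC=3
Step 4: PC=3 exec 'MOV A, -3'. After: A=-3 B=0 C=-3 D=10 ZF=0 PC=4
Step 5: PC=4 exec 'HALT'. After: A=-3 B=0 C=-3 D=10 ZF=0 PC=4 HALTED
Total instructions executed: 5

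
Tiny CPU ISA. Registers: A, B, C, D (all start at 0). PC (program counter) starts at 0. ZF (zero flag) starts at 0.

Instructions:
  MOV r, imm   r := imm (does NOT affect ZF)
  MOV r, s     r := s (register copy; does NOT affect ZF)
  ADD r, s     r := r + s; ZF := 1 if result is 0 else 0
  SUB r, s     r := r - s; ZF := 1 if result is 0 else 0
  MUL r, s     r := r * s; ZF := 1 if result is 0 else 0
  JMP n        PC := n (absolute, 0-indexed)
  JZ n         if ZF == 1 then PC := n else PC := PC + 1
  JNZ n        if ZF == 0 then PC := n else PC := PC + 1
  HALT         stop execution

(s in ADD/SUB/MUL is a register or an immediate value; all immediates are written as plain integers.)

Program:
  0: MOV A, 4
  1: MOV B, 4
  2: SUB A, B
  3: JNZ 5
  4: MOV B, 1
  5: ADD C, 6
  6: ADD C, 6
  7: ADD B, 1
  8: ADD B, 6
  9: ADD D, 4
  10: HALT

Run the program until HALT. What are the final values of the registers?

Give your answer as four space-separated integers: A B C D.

Answer: 0 8 12 4

Derivation:
Step 1: PC=0 exec 'MOV A, 4'. After: A=4 B=0 C=0 D=0 ZF=0 PC=1
Step 2: PC=1 exec 'MOV B, 4'. After: A=4 B=4 C=0 D=0 ZF=0 PC=2
Step 3: PC=2 exec 'SUB A, B'. After: A=0 B=4 C=0 D=0 ZF=1 PC=3
Step 4: PC=3 exec 'JNZ 5'. After: A=0 B=4 C=0 D=0 ZF=1 PC=4
Step 5: PC=4 exec 'MOV B, 1'. After: A=0 B=1 C=0 D=0 ZF=1 PC=5
Step 6: PC=5 exec 'ADD C, 6'. After: A=0 B=1 C=6 D=0 ZF=0 PC=6
Step 7: PC=6 exec 'ADD C, 6'. After: A=0 B=1 C=12 D=0 ZF=0 PC=7
Step 8: PC=7 exec 'ADD B, 1'. After: A=0 B=2 C=12 D=0 ZF=0 PC=8
Step 9: PC=8 exec 'ADD B, 6'. After: A=0 B=8 C=12 D=0 ZF=0 PC=9
Step 10: PC=9 exec 'ADD D, 4'. After: A=0 B=8 C=12 D=4 ZF=0 PC=10
Step 11: PC=10 exec 'HALT'. After: A=0 B=8 C=12 D=4 ZF=0 PC=10 HALTED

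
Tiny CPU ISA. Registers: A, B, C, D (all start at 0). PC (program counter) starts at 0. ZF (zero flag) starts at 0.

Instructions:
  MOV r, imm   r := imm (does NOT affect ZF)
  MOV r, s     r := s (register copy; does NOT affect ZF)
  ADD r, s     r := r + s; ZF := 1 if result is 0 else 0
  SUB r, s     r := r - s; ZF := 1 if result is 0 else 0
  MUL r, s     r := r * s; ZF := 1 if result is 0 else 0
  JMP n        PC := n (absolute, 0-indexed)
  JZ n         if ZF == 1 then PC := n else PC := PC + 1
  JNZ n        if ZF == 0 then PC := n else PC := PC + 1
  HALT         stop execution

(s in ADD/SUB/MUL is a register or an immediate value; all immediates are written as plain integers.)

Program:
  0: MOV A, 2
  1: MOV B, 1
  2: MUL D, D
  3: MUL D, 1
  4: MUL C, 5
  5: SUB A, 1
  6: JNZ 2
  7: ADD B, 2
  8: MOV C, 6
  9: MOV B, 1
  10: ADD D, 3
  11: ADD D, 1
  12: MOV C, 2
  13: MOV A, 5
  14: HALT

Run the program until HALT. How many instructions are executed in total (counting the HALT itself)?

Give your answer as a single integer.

Step 1: PC=0 exec 'MOV A, 2'. After: A=2 B=0 C=0 D=0 ZF=0 PC=1
Step 2: PC=1 exec 'MOV B, 1'. After: A=2 B=1 C=0 D=0 ZF=0 PC=2
Step 3: PC=2 exec 'MUL D, D'. After: A=2 B=1 C=0 D=0 ZF=1 PC=3
Step 4: PC=3 exec 'MUL D, 1'. After: A=2 B=1 C=0 D=0 ZF=1 PC=4
Step 5: PC=4 exec 'MUL C, 5'. After: A=2 B=1 C=0 D=0 ZF=1 PC=5
Step 6: PC=5 exec 'SUB A, 1'. After: A=1 B=1 C=0 D=0 ZF=0 PC=6
Step 7: PC=6 exec 'JNZ 2'. After: A=1 B=1 C=0 D=0 ZF=0 PC=2
Step 8: PC=2 exec 'MUL D, D'. After: A=1 B=1 C=0 D=0 ZF=1 PC=3
Step 9: PC=3 exec 'MUL D, 1'. After: A=1 B=1 C=0 D=0 ZF=1 PC=4
Step 10: PC=4 exec 'MUL C, 5'. After: A=1 B=1 C=0 D=0 ZF=1 PC=5
Step 11: PC=5 exec 'SUB A, 1'. After: A=0 B=1 C=0 D=0 ZF=1 PC=6
Step 12: PC=6 exec 'JNZ 2'. After: A=0 B=1 C=0 D=0 ZF=1 PC=7
Step 13: PC=7 exec 'ADD B, 2'. After: A=0 B=3 C=0 D=0 ZF=0 PC=8
Step 14: PC=8 exec 'MOV C, 6'. After: A=0 B=3 C=6 D=0 ZF=0 PC=9
Step 15: PC=9 exec 'MOV B, 1'. After: A=0 B=1 C=6 D=0 ZF=0 PC=10
Step 16: PC=10 exec 'ADD D, 3'. After: A=0 B=1 C=6 D=3 ZF=0 PC=11
Step 17: PC=11 exec 'ADD D, 1'. After: A=0 B=1 C=6 D=4 ZF=0 PC=12
Step 18: PC=12 exec 'MOV C, 2'. After: A=0 B=1 C=2 D=4 ZF=0 PC=13
Step 19: PC=13 exec 'MOV A, 5'. After: A=5 B=1 C=2 D=4 ZF=0 PC=14
Step 20: PC=14 exec 'HALT'. After: A=5 B=1 C=2 D=4 ZF=0 PC=14 HALTED
Total instructions executed: 20

Answer: 20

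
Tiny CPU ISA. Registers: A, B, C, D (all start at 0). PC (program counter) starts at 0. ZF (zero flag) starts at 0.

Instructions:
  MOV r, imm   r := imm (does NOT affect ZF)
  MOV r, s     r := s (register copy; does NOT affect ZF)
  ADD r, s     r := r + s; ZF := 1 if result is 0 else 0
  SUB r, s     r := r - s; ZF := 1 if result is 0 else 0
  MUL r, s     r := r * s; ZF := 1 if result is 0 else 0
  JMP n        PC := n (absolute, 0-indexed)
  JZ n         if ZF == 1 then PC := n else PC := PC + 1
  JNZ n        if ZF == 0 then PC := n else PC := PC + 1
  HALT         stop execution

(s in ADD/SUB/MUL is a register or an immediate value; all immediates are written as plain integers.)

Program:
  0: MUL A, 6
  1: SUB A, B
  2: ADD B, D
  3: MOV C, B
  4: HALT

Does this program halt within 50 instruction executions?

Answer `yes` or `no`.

Step 1: PC=0 exec 'MUL A, 6'. After: A=0 B=0 C=0 D=0 ZF=1 PC=1
Step 2: PC=1 exec 'SUB A, B'. After: A=0 B=0 C=0 D=0 ZF=1 PC=2
Step 3: PC=2 exec 'ADD B, D'. After: A=0 B=0 C=0 D=0 ZF=1 PC=3
Step 4: PC=3 exec 'MOV C, B'. After: A=0 B=0 C=0 D=0 ZF=1 PC=4
Step 5: PC=4 exec 'HALT'. After: A=0 B=0 C=0 D=0 ZF=1 PC=4 HALTED

Answer: yes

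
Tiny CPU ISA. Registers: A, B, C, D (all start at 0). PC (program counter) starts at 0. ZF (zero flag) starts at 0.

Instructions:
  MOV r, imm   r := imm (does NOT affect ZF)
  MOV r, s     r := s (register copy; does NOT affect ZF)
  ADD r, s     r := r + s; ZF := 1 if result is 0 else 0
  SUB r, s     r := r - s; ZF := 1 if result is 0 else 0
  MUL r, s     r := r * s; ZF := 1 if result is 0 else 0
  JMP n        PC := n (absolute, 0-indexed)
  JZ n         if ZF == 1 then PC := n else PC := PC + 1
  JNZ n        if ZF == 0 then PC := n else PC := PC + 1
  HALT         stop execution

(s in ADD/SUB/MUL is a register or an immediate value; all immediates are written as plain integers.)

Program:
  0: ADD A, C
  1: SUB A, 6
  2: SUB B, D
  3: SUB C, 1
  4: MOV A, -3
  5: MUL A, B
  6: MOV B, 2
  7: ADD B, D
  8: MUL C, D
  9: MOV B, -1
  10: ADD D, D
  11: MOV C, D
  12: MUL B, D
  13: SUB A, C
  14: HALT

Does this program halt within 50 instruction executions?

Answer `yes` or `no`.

Step 1: PC=0 exec 'ADD A, C'. After: A=0 B=0 C=0 D=0 ZF=1 PC=1
Step 2: PC=1 exec 'SUB A, 6'. After: A=-6 B=0 C=0 D=0 ZF=0 PC=2
Step 3: PC=2 exec 'SUB B, D'. After: A=-6 B=0 C=0 D=0 ZF=1 PC=3
Step 4: PC=3 exec 'SUB C, 1'. After: A=-6 B=0 C=-1 D=0 ZF=0 PC=4
Step 5: PC=4 exec 'MOV A, -3'. After: A=-3 B=0 C=-1 D=0 ZF=0 PC=5
Step 6: PC=5 exec 'MUL A, B'. After: A=0 B=0 C=-1 D=0 ZF=1 PC=6
Step 7: PC=6 exec 'MOV B, 2'. After: A=0 B=2 C=-1 D=0 ZF=1 PC=7
Step 8: PC=7 exec 'ADD B, D'. After: A=0 B=2 C=-1 D=0 ZF=0 PC=8
Step 9: PC=8 exec 'MUL C, D'. After: A=0 B=2 C=0 D=0 ZF=1 PC=9
Step 10: PC=9 exec 'MOV B, -1'. After: A=0 B=-1 C=0 D=0 ZF=1 PC=10
Step 11: PC=10 exec 'ADD D, D'. After: A=0 B=-1 C=0 D=0 ZF=1 PC=11
Step 12: PC=11 exec 'MOV C, D'. After: A=0 B=-1 C=0 D=0 ZF=1 PC=12
Step 13: PC=12 exec 'MUL B, D'. After: A=0 B=0 C=0 D=0 ZF=1 PC=13
Step 14: PC=13 exec 'SUB A, C'. After: A=0 B=0 C=0 D=0 ZF=1 PC=14
Step 15: PC=14 exec 'HALT'. After: A=0 B=0 C=0 D=0 ZF=1 PC=14 HALTED

Answer: yes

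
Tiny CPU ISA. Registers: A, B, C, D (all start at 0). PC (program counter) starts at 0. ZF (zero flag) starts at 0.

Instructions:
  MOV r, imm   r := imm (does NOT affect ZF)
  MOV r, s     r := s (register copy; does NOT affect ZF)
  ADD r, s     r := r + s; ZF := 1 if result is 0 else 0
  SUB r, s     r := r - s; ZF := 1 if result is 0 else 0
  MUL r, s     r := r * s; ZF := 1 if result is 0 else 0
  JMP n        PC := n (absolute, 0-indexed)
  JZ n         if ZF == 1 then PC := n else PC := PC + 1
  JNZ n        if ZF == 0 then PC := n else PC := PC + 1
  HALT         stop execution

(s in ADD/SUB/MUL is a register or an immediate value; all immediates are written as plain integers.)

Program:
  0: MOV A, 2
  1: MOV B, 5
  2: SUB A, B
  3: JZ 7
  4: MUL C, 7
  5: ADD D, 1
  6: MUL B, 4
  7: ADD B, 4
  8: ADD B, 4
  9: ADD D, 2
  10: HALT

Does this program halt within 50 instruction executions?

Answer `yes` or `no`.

Answer: yes

Derivation:
Step 1: PC=0 exec 'MOV A, 2'. After: A=2 B=0 C=0 D=0 ZF=0 PC=1
Step 2: PC=1 exec 'MOV B, 5'. After: A=2 B=5 C=0 D=0 ZF=0 PC=2
Step 3: PC=2 exec 'SUB A, B'. After: A=-3 B=5 C=0 D=0 ZF=0 PC=3
Step 4: PC=3 exec 'JZ 7'. After: A=-3 B=5 C=0 D=0 ZF=0 PC=4
Step 5: PC=4 exec 'MUL C, 7'. After: A=-3 B=5 C=0 D=0 ZF=1 PC=5
Step 6: PC=5 exec 'ADD D, 1'. After: A=-3 B=5 C=0 D=1 ZF=0 PC=6
Step 7: PC=6 exec 'MUL B, 4'. After: A=-3 B=20 C=0 D=1 ZF=0 PC=7
Step 8: PC=7 exec 'ADD B, 4'. After: A=-3 B=24 C=0 D=1 ZF=0 PC=8
Step 9: PC=8 exec 'ADD B, 4'. After: A=-3 B=28 C=0 D=1 ZF=0 PC=9
Step 10: PC=9 exec 'ADD D, 2'. After: A=-3 B=28 C=0 D=3 ZF=0 PC=10
Step 11: PC=10 exec 'HALT'. After: A=-3 B=28 C=0 D=3 ZF=0 PC=10 HALTED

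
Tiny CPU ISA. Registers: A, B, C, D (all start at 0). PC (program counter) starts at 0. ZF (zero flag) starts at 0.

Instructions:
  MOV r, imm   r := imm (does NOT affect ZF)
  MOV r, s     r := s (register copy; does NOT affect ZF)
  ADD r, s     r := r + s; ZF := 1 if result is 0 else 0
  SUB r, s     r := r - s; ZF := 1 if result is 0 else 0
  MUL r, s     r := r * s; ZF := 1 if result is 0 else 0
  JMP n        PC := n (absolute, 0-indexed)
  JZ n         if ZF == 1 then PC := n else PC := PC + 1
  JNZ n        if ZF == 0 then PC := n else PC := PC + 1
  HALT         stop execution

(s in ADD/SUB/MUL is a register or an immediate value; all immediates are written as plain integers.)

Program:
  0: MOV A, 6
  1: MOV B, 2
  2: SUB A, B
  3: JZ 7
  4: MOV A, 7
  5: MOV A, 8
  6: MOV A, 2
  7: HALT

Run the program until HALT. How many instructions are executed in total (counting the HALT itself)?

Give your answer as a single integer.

Step 1: PC=0 exec 'MOV A, 6'. After: A=6 B=0 C=0 D=0 ZF=0 PC=1
Step 2: PC=1 exec 'MOV B, 2'. After: A=6 B=2 C=0 D=0 ZF=0 PC=2
Step 3: PC=2 exec 'SUB A, B'. After: A=4 B=2 C=0 D=0 ZF=0 PC=3
Step 4: PC=3 exec 'JZ 7'. After: A=4 B=2 C=0 D=0 ZF=0 PC=4
Step 5: PC=4 exec 'MOV A, 7'. After: A=7 B=2 C=0 D=0 ZF=0 PC=5
Step 6: PC=5 exec 'MOV A, 8'. After: A=8 B=2 C=0 D=0 ZF=0 PC=6
Step 7: PC=6 exec 'MOV A, 2'. After: A=2 B=2 C=0 D=0 ZF=0 PC=7
Step 8: PC=7 exec 'HALT'. After: A=2 B=2 C=0 D=0 ZF=0 PC=7 HALTED
Total instructions executed: 8

Answer: 8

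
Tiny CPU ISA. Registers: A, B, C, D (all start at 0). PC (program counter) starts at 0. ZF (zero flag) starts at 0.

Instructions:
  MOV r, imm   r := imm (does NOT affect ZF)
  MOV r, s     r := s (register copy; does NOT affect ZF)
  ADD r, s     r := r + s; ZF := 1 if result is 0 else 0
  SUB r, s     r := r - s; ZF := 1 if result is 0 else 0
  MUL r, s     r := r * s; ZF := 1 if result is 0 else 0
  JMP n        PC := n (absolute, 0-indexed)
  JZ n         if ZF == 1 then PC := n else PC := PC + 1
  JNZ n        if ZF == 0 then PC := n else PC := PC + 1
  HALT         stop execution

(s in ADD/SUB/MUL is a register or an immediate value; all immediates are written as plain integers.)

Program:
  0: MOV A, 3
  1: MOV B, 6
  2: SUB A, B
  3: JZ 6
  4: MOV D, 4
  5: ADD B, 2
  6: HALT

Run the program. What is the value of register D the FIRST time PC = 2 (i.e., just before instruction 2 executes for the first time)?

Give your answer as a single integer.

Step 1: PC=0 exec 'MOV A, 3'. After: A=3 B=0 C=0 D=0 ZF=0 PC=1
Step 2: PC=1 exec 'MOV B, 6'. After: A=3 B=6 C=0 D=0 ZF=0 PC=2
First time PC=2: D=0

0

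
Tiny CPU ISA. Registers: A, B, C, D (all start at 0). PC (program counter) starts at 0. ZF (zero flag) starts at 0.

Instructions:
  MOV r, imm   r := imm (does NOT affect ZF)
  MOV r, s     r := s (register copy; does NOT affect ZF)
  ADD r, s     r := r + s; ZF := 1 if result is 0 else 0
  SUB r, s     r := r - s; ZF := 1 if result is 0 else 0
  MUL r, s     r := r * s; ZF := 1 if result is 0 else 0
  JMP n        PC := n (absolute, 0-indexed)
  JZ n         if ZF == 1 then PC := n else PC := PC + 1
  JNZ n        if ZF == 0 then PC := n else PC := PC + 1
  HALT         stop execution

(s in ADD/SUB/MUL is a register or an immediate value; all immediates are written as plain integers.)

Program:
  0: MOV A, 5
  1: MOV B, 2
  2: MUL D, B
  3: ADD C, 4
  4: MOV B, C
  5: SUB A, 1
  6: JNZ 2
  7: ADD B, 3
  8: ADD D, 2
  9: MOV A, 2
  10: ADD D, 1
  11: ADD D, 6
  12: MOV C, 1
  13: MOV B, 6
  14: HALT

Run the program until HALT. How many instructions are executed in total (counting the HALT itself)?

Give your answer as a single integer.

Answer: 35

Derivation:
Step 1: PC=0 exec 'MOV A, 5'. After: A=5 B=0 C=0 D=0 ZF=0 PC=1
Step 2: PC=1 exec 'MOV B, 2'. After: A=5 B=2 C=0 D=0 ZF=0 PC=2
Step 3: PC=2 exec 'MUL D, B'. After: A=5 B=2 C=0 D=0 ZF=1 PC=3
Step 4: PC=3 exec 'ADD C, 4'. After: A=5 B=2 C=4 D=0 ZF=0 PC=4
Step 5: PC=4 exec 'MOV B, C'. After: A=5 B=4 C=4 D=0 ZF=0 PC=5
Step 6: PC=5 exec 'SUB A, 1'. After: A=4 B=4 C=4 D=0 ZF=0 PC=6
Step 7: PC=6 exec 'JNZ 2'. After: A=4 B=4 C=4 D=0 ZF=0 PC=2
Step 8: PC=2 exec 'MUL D, B'. After: A=4 B=4 C=4 D=0 ZF=1 PC=3
Step 9: PC=3 exec 'ADD C, 4'. After: A=4 B=4 C=8 D=0 ZF=0 PC=4
Step 10: PC=4 exec 'MOV B, C'. After: A=4 B=8 C=8 D=0 ZF=0 PC=5
Step 11: PC=5 exec 'SUB A, 1'. After: A=3 B=8 C=8 D=0 ZF=0 PC=6
Step 12: PC=6 exec 'JNZ 2'. After: A=3 B=8 C=8 D=0 ZF=0 PC=2
Step 13: PC=2 exec 'MUL D, B'. After: A=3 B=8 C=8 D=0 ZF=1 PC=3
Step 14: PC=3 exec 'ADD C, 4'. After: A=3 B=8 C=12 D=0 ZF=0 PC=4
Step 15: PC=4 exec 'MOV B, C'. After: A=3 B=12 C=12 D=0 ZF=0 PC=5
Step 16: PC=5 exec 'SUB A, 1'. After: A=2 B=12 C=12 D=0 ZF=0 PC=6
Step 17: PC=6 exec 'JNZ 2'. After: A=2 B=12 C=12 D=0 ZF=0 PC=2
Step 18: PC=2 exec 'MUL D, B'. After: A=2 B=12 C=12 D=0 ZF=1 PC=3
Step 19: PC=3 exec 'ADD C, 4'. After: A=2 B=12 C=16 D=0 ZF=0 PC=4
Step 20: PC=4 exec 'MOV B, C'. After: A=2 B=16 C=16 D=0 ZF=0 PC=5
Step 21: PC=5 exec 'SUB A, 1'. After: A=1 B=16 C=16 D=0 ZF=0 PC=6
Step 22: PC=6 exec 'JNZ 2'. After: A=1 B=16 C=16 D=0 ZF=0 PC=2
Step 23: PC=2 exec 'MUL D, B'. After: A=1 B=16 C=16 D=0 ZF=1 PC=3
Step 24: PC=3 exec 'ADD C, 4'. After: A=1 B=16 C=20 D=0 ZF=0 PC=4
Step 25: PC=4 exec 'MOV B, C'. After: A=1 B=20 C=20 D=0 ZF=0 PC=5
Step 26: PC=5 exec 'SUB A, 1'. After: A=0 B=20 C=20 D=0 ZF=1 PC=6
Step 27: PC=6 exec 'JNZ 2'. After: A=0 B=20 C=20 D=0 ZF=1 PC=7
Step 28: PC=7 exec 'ADD B, 3'. After: A=0 B=23 C=20 D=0 ZF=0 PC=8
Step 29: PC=8 exec 'ADD D, 2'. After: A=0 B=23 C=20 D=2 ZF=0 PC=9
Step 30: PC=9 exec 'MOV A, 2'. After: A=2 B=23 C=20 D=2 ZF=0 PC=10
Step 31: PC=10 exec 'ADD D, 1'. After: A=2 B=23 C=20 D=3 ZF=0 PC=11
Step 32: PC=11 exec 'ADD D, 6'. After: A=2 B=23 C=20 D=9 ZF=0 PC=12
Step 33: PC=12 exec 'MOV C, 1'. After: A=2 B=23 C=1 D=9 ZF=0 PC=13
Step 34: PC=13 exec 'MOV B, 6'. After: A=2 B=6 C=1 D=9 ZF=0 PC=14
Step 35: PC=14 exec 'HALT'. After: A=2 B=6 C=1 D=9 ZF=0 PC=14 HALTED
Total instructions executed: 35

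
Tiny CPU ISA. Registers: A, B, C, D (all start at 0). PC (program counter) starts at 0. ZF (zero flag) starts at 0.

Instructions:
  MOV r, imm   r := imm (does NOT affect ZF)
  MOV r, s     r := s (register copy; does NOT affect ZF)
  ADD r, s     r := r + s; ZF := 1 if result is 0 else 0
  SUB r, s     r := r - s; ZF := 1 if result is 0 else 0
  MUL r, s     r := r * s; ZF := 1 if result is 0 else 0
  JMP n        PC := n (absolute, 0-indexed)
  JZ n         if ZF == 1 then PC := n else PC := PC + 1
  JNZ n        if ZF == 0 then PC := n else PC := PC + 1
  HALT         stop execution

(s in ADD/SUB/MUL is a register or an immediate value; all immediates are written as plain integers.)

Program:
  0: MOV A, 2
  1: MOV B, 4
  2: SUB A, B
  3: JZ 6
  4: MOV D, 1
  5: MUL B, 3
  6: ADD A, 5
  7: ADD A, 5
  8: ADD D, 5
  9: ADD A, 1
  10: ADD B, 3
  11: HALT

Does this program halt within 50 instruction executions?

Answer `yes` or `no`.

Step 1: PC=0 exec 'MOV A, 2'. After: A=2 B=0 C=0 D=0 ZF=0 PC=1
Step 2: PC=1 exec 'MOV B, 4'. After: A=2 B=4 C=0 D=0 ZF=0 PC=2
Step 3: PC=2 exec 'SUB A, B'. After: A=-2 B=4 C=0 D=0 ZF=0 PC=3
Step 4: PC=3 exec 'JZ 6'. After: A=-2 B=4 C=0 D=0 ZF=0 PC=4
Step 5: PC=4 exec 'MOV D, 1'. After: A=-2 B=4 C=0 D=1 ZF=0 PC=5
Step 6: PC=5 exec 'MUL B, 3'. After: A=-2 B=12 C=0 D=1 ZF=0 PC=6
Step 7: PC=6 exec 'ADD A, 5'. After: A=3 B=12 C=0 D=1 ZF=0 PC=7
Step 8: PC=7 exec 'ADD A, 5'. After: A=8 B=12 C=0 D=1 ZF=0 PC=8
Step 9: PC=8 exec 'ADD D, 5'. After: A=8 B=12 C=0 D=6 ZF=0 PC=9
Step 10: PC=9 exec 'ADD A, 1'. After: A=9 B=12 C=0 D=6 ZF=0 PC=10
Step 11: PC=10 exec 'ADD B, 3'. After: A=9 B=15 C=0 D=6 ZF=0 PC=11
Step 12: PC=11 exec 'HALT'. After: A=9 B=15 C=0 D=6 ZF=0 PC=11 HALTED

Answer: yes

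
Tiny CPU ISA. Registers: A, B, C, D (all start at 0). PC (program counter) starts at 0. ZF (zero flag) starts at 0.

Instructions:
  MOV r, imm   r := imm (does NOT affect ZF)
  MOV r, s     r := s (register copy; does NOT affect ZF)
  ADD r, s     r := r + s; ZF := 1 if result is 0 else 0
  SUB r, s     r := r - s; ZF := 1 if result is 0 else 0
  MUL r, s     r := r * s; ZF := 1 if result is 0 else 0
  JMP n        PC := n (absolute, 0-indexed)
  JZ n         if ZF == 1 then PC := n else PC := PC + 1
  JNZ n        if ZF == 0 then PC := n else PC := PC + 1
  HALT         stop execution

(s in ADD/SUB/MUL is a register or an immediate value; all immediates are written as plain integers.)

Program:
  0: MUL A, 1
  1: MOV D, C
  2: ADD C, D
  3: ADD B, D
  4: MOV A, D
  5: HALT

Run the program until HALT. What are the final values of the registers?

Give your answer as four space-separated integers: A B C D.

Step 1: PC=0 exec 'MUL A, 1'. After: A=0 B=0 C=0 D=0 ZF=1 PC=1
Step 2: PC=1 exec 'MOV D, C'. After: A=0 B=0 C=0 D=0 ZF=1 PC=2
Step 3: PC=2 exec 'ADD C, D'. After: A=0 B=0 C=0 D=0 ZF=1 PC=3
Step 4: PC=3 exec 'ADD B, D'. After: A=0 B=0 C=0 D=0 ZF=1 PC=4
Step 5: PC=4 exec 'MOV A, D'. After: A=0 B=0 C=0 D=0 ZF=1 PC=5
Step 6: PC=5 exec 'HALT'. After: A=0 B=0 C=0 D=0 ZF=1 PC=5 HALTED

Answer: 0 0 0 0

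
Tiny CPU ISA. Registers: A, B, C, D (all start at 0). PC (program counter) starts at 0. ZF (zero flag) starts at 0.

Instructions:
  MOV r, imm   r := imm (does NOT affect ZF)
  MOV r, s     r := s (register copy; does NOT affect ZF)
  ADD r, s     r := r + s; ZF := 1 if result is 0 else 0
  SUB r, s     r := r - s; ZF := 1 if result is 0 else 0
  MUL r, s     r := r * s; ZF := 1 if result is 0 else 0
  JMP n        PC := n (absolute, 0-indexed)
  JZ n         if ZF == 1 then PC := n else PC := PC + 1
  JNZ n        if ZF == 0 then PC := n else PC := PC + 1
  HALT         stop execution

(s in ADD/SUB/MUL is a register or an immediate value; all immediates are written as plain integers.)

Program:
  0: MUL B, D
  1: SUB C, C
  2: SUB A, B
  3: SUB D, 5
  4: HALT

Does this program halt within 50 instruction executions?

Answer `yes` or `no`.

Step 1: PC=0 exec 'MUL B, D'. After: A=0 B=0 C=0 D=0 ZF=1 PC=1
Step 2: PC=1 exec 'SUB C, C'. After: A=0 B=0 C=0 D=0 ZF=1 PC=2
Step 3: PC=2 exec 'SUB A, B'. After: A=0 B=0 C=0 D=0 ZF=1 PC=3
Step 4: PC=3 exec 'SUB D, 5'. After: A=0 B=0 C=0 D=-5 ZF=0 PC=4
Step 5: PC=4 exec 'HALT'. After: A=0 B=0 C=0 D=-5 ZF=0 PC=4 HALTED

Answer: yes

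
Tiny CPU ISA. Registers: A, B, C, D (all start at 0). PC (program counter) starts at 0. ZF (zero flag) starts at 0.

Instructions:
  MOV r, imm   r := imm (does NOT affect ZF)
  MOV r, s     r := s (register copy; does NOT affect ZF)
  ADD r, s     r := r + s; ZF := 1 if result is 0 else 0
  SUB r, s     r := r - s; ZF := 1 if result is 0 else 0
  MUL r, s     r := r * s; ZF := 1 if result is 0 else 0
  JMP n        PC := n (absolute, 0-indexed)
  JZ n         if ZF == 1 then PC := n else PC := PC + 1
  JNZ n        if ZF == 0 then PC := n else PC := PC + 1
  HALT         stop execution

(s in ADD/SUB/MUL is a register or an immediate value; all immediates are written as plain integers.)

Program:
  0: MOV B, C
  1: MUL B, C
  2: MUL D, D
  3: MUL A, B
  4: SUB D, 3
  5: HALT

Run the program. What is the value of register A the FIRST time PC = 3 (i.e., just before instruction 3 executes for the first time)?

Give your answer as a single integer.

Step 1: PC=0 exec 'MOV B, C'. After: A=0 B=0 C=0 D=0 ZF=0 PC=1
Step 2: PC=1 exec 'MUL B, C'. After: A=0 B=0 C=0 D=0 ZF=1 PC=2
Step 3: PC=2 exec 'MUL D, D'. After: A=0 B=0 C=0 D=0 ZF=1 PC=3
First time PC=3: A=0

0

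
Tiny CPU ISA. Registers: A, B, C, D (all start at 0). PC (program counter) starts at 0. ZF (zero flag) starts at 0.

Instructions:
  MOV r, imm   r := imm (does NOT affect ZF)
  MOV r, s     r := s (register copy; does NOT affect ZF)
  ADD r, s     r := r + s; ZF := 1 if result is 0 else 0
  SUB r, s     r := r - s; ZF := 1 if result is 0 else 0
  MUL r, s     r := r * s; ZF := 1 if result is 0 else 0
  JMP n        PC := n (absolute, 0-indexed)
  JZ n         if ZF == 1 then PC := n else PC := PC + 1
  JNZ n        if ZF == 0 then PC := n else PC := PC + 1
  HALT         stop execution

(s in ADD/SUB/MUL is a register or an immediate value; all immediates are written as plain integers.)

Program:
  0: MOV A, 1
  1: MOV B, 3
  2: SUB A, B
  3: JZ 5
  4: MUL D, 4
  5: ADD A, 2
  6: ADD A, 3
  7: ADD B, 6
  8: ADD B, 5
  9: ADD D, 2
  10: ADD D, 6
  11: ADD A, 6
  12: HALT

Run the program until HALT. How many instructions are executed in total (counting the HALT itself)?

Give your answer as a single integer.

Step 1: PC=0 exec 'MOV A, 1'. After: A=1 B=0 C=0 D=0 ZF=0 PC=1
Step 2: PC=1 exec 'MOV B, 3'. After: A=1 B=3 C=0 D=0 ZF=0 PC=2
Step 3: PC=2 exec 'SUB A, B'. After: A=-2 B=3 C=0 D=0 ZF=0 PC=3
Step 4: PC=3 exec 'JZ 5'. After: A=-2 B=3 C=0 D=0 ZF=0 PC=4
Step 5: PC=4 exec 'MUL D, 4'. After: A=-2 B=3 C=0 D=0 ZF=1 PC=5
Step 6: PC=5 exec 'ADD A, 2'. After: A=0 B=3 C=0 D=0 ZF=1 PC=6
Step 7: PC=6 exec 'ADD A, 3'. After: A=3 B=3 C=0 D=0 ZF=0 PC=7
Step 8: PC=7 exec 'ADD B, 6'. After: A=3 B=9 C=0 D=0 ZF=0 PC=8
Step 9: PC=8 exec 'ADD B, 5'. After: A=3 B=14 C=0 D=0 ZF=0 PC=9
Step 10: PC=9 exec 'ADD D, 2'. After: A=3 B=14 C=0 D=2 ZF=0 PC=10
Step 11: PC=10 exec 'ADD D, 6'. After: A=3 B=14 C=0 D=8 ZF=0 PC=11
Step 12: PC=11 exec 'ADD A, 6'. After: A=9 B=14 C=0 D=8 ZF=0 PC=12
Step 13: PC=12 exec 'HALT'. After: A=9 B=14 C=0 D=8 ZF=0 PC=12 HALTED
Total instructions executed: 13

Answer: 13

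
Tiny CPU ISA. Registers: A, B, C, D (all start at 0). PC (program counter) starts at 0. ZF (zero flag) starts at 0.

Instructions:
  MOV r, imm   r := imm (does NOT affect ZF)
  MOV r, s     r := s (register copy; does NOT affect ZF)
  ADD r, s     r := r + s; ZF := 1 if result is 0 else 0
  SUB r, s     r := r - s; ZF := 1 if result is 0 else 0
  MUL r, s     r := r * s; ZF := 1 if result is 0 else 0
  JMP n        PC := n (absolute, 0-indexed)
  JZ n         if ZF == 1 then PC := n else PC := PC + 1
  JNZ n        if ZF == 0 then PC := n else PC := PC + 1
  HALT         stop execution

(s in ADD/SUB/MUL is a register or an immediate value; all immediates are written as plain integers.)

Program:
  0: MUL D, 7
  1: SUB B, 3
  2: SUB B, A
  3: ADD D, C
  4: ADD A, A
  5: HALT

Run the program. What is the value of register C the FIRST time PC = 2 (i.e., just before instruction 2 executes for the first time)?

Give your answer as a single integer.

Step 1: PC=0 exec 'MUL D, 7'. After: A=0 B=0 C=0 D=0 ZF=1 PC=1
Step 2: PC=1 exec 'SUB B, 3'. After: A=0 B=-3 C=0 D=0 ZF=0 PC=2
First time PC=2: C=0

0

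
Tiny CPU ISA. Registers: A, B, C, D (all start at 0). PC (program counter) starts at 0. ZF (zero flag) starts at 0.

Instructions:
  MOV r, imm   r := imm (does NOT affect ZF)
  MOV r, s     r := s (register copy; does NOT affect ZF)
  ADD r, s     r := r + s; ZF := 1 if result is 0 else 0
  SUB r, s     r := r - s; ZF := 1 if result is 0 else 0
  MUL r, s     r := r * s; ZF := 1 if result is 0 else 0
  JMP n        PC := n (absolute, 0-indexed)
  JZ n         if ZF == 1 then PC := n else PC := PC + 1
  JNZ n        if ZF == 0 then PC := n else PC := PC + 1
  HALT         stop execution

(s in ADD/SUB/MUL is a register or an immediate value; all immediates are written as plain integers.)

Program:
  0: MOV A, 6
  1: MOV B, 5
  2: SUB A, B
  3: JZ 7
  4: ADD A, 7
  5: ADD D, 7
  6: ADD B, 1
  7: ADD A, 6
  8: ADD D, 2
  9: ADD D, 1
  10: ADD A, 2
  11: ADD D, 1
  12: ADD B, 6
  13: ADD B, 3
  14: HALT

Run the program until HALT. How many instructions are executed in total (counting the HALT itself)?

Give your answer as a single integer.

Answer: 15

Derivation:
Step 1: PC=0 exec 'MOV A, 6'. After: A=6 B=0 C=0 D=0 ZF=0 PC=1
Step 2: PC=1 exec 'MOV B, 5'. After: A=6 B=5 C=0 D=0 ZF=0 PC=2
Step 3: PC=2 exec 'SUB A, B'. After: A=1 B=5 C=0 D=0 ZF=0 PC=3
Step 4: PC=3 exec 'JZ 7'. After: A=1 B=5 C=0 D=0 ZF=0 PC=4
Step 5: PC=4 exec 'ADD A, 7'. After: A=8 B=5 C=0 D=0 ZF=0 PC=5
Step 6: PC=5 exec 'ADD D, 7'. After: A=8 B=5 C=0 D=7 ZF=0 PC=6
Step 7: PC=6 exec 'ADD B, 1'. After: A=8 B=6 C=0 D=7 ZF=0 PC=7
Step 8: PC=7 exec 'ADD A, 6'. After: A=14 B=6 C=0 D=7 ZF=0 PC=8
Step 9: PC=8 exec 'ADD D, 2'. After: A=14 B=6 C=0 D=9 ZF=0 PC=9
Step 10: PC=9 exec 'ADD D, 1'. After: A=14 B=6 C=0 D=10 ZF=0 PC=10
Step 11: PC=10 exec 'ADD A, 2'. After: A=16 B=6 C=0 D=10 ZF=0 PC=11
Step 12: PC=11 exec 'ADD D, 1'. After: A=16 B=6 C=0 D=11 ZF=0 PC=12
Step 13: PC=12 exec 'ADD B, 6'. After: A=16 B=12 C=0 D=11 ZF=0 PC=13
Step 14: PC=13 exec 'ADD B, 3'. After: A=16 B=15 C=0 D=11 ZF=0 PC=14
Step 15: PC=14 exec 'HALT'. After: A=16 B=15 C=0 D=11 ZF=0 PC=14 HALTED
Total instructions executed: 15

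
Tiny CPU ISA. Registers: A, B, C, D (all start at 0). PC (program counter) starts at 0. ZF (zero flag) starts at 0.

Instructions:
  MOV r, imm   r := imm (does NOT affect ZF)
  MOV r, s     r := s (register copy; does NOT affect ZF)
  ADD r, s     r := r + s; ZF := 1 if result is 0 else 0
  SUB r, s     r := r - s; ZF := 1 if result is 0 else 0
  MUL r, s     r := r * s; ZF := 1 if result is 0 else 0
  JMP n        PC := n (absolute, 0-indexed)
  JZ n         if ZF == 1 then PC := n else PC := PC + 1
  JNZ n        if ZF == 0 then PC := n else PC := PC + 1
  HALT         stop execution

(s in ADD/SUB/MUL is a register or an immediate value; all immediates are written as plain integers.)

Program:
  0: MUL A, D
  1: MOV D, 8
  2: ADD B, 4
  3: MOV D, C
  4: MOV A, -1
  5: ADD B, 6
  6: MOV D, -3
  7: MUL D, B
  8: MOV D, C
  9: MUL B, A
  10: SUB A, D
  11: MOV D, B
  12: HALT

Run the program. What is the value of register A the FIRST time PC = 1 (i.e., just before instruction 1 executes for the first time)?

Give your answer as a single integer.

Step 1: PC=0 exec 'MUL A, D'. After: A=0 B=0 C=0 D=0 ZF=1 PC=1
First time PC=1: A=0

0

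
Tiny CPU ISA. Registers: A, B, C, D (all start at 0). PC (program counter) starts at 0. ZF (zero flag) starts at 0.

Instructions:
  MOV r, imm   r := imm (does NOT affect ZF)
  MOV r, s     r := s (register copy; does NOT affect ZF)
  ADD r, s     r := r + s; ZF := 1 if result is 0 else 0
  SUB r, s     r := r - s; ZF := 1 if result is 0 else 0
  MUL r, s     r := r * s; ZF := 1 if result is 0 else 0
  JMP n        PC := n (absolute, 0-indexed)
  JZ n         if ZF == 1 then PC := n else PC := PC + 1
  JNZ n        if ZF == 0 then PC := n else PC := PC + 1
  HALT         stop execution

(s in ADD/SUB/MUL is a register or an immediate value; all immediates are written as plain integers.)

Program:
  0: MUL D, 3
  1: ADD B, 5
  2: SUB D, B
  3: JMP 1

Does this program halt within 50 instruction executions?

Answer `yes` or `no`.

Answer: no

Derivation:
Step 1: PC=0 exec 'MUL D, 3'. After: A=0 B=0 C=0 D=0 ZF=1 PC=1
Step 2: PC=1 exec 'ADD B, 5'. After: A=0 B=5 C=0 D=0 ZF=0 PC=2
Step 3: PC=2 exec 'SUB D, B'. After: A=0 B=5 C=0 D=-5 ZF=0 PC=3
Step 4: PC=3 exec 'JMP 1'. After: A=0 B=5 C=0 D=-5 ZF=0 PC=1
Step 5: PC=1 exec 'ADD B, 5'. After: A=0 B=10 C=0 D=-5 ZF=0 PC=2
Step 6: PC=2 exec 'SUB D, B'. After: A=0 B=10 C=0 D=-15 ZF=0 PC=3
Step 7: PC=3 exec 'JMP 1'. After: A=0 B=10 C=0 D=-15 ZF=0 PC=1
Step 8: PC=1 exec 'ADD B, 5'. After: A=0 B=15 C=0 D=-15 ZF=0 PC=2
Step 9: PC=2 exec 'SUB D, B'. After: A=0 B=15 C=0 D=-30 ZF=0 PC=3
Step 10: PC=3 exec 'JMP 1'. After: A=0 B=15 C=0 D=-30 ZF=0 PC=1
Step 11: PC=1 exec 'ADD B, 5'. After: A=0 B=20 C=0 D=-30 ZF=0 PC=2
Step 12: PC=2 exec 'SUB D, B'. After: A=0 B=20 C=0 D=-50 ZF=0 PC=3
Step 13: PC=3 exec 'JMP 1'. After: A=0 B=20 C=0 D=-50 ZF=0 PC=1
Step 14: PC=1 exec 'ADD B, 5'. After: A=0 B=25 C=0 D=-50 ZF=0 PC=2
Step 15: PC=2 exec 'SUB D, B'. After: A=0 B=25 C=0 D=-75 ZF=0 PC=3
After 50 steps: not halted. PC revisits the same instructions with no path to HALT; will never halt.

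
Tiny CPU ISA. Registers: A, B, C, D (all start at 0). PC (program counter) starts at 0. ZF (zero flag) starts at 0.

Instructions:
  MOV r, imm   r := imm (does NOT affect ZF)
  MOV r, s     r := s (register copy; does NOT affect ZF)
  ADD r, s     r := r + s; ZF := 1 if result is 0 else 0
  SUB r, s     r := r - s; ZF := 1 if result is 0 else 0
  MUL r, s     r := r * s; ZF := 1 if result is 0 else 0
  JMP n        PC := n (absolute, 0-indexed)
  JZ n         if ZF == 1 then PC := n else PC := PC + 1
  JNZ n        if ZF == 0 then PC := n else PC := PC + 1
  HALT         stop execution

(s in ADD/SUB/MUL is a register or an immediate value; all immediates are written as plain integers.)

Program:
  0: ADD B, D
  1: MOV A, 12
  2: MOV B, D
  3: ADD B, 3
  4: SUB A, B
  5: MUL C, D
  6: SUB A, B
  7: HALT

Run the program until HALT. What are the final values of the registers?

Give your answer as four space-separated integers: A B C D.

Answer: 6 3 0 0

Derivation:
Step 1: PC=0 exec 'ADD B, D'. After: A=0 B=0 C=0 D=0 ZF=1 PC=1
Step 2: PC=1 exec 'MOV A, 12'. After: A=12 B=0 C=0 D=0 ZF=1 PC=2
Step 3: PC=2 exec 'MOV B, D'. After: A=12 B=0 C=0 D=0 ZF=1 PC=3
Step 4: PC=3 exec 'ADD B, 3'. After: A=12 B=3 C=0 D=0 ZF=0 PC=4
Step 5: PC=4 exec 'SUB A, B'. After: A=9 B=3 C=0 D=0 ZF=0 PC=5
Step 6: PC=5 exec 'MUL C, D'. After: A=9 B=3 C=0 D=0 ZF=1 PC=6
Step 7: PC=6 exec 'SUB A, B'. After: A=6 B=3 C=0 D=0 ZF=0 PC=7
Step 8: PC=7 exec 'HALT'. After: A=6 B=3 C=0 D=0 ZF=0 PC=7 HALTED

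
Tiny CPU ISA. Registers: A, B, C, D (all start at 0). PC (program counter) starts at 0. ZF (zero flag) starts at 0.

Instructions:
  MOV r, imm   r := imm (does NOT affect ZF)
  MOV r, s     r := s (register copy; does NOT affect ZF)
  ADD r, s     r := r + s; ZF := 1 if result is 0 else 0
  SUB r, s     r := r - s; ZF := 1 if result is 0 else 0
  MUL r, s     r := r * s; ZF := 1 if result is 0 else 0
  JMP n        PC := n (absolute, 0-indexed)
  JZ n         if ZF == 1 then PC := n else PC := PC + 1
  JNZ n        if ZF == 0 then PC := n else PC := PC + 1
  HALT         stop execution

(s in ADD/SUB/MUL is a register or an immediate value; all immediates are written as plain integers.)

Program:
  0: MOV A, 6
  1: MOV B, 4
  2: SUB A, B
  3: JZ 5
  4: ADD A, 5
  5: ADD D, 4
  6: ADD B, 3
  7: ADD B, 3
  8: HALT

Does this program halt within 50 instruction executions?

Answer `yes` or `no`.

Answer: yes

Derivation:
Step 1: PC=0 exec 'MOV A, 6'. After: A=6 B=0 C=0 D=0 ZF=0 PC=1
Step 2: PC=1 exec 'MOV B, 4'. After: A=6 B=4 C=0 D=0 ZF=0 PC=2
Step 3: PC=2 exec 'SUB A, B'. After: A=2 B=4 C=0 D=0 ZF=0 PC=3
Step 4: PC=3 exec 'JZ 5'. After: A=2 B=4 C=0 D=0 ZF=0 PC=4
Step 5: PC=4 exec 'ADD A, 5'. After: A=7 B=4 C=0 D=0 ZF=0 PC=5
Step 6: PC=5 exec 'ADD D, 4'. After: A=7 B=4 C=0 D=4 ZF=0 PC=6
Step 7: PC=6 exec 'ADD B, 3'. After: A=7 B=7 C=0 D=4 ZF=0 PC=7
Step 8: PC=7 exec 'ADD B, 3'. After: A=7 B=10 C=0 D=4 ZF=0 PC=8
Step 9: PC=8 exec 'HALT'. After: A=7 B=10 C=0 D=4 ZF=0 PC=8 HALTED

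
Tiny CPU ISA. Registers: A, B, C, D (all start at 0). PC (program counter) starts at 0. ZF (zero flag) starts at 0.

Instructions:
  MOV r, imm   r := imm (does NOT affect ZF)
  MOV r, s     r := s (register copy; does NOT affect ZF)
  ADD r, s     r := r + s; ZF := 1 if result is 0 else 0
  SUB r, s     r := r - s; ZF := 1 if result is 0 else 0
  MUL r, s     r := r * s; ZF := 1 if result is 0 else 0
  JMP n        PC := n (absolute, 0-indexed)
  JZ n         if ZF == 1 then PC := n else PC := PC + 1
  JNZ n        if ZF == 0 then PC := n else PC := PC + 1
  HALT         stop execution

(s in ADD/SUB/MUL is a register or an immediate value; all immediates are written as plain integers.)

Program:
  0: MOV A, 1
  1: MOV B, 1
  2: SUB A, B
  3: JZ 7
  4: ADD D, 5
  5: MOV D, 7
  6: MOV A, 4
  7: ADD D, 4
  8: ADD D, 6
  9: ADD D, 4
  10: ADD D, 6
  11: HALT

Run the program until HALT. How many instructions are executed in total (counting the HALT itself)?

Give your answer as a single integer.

Step 1: PC=0 exec 'MOV A, 1'. After: A=1 B=0 C=0 D=0 ZF=0 PC=1
Step 2: PC=1 exec 'MOV B, 1'. After: A=1 B=1 C=0 D=0 ZF=0 PC=2
Step 3: PC=2 exec 'SUB A, B'. After: A=0 B=1 C=0 D=0 ZF=1 PC=3
Step 4: PC=3 exec 'JZ 7'. After: A=0 B=1 C=0 D=0 ZF=1 PC=7
Step 5: PC=7 exec 'ADD D, 4'. After: A=0 B=1 C=0 D=4 ZF=0 PC=8
Step 6: PC=8 exec 'ADD D, 6'. After: A=0 B=1 C=0 D=10 ZF=0 PC=9
Step 7: PC=9 exec 'ADD D, 4'. After: A=0 B=1 C=0 D=14 ZF=0 PC=10
Step 8: PC=10 exec 'ADD D, 6'. After: A=0 B=1 C=0 D=20 ZF=0 PC=11
Step 9: PC=11 exec 'HALT'. After: A=0 B=1 C=0 D=20 ZF=0 PC=11 HALTED
Total instructions executed: 9

Answer: 9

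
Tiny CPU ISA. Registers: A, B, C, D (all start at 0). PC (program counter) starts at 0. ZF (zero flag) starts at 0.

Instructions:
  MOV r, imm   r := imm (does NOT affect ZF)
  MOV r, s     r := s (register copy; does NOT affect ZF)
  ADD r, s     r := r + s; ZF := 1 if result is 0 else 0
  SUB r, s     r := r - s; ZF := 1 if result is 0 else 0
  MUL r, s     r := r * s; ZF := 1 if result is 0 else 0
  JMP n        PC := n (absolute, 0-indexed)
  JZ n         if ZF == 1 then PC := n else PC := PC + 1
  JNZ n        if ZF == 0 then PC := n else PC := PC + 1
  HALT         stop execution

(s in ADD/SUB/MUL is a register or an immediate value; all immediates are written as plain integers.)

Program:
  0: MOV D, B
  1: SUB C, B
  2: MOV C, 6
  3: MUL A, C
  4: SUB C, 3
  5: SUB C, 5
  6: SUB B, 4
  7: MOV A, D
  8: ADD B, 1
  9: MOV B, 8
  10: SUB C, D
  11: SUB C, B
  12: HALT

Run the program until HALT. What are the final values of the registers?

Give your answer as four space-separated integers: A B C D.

Answer: 0 8 -10 0

Derivation:
Step 1: PC=0 exec 'MOV D, B'. After: A=0 B=0 C=0 D=0 ZF=0 PC=1
Step 2: PC=1 exec 'SUB C, B'. After: A=0 B=0 C=0 D=0 ZF=1 PC=2
Step 3: PC=2 exec 'MOV C, 6'. After: A=0 B=0 C=6 D=0 ZF=1 PC=3
Step 4: PC=3 exec 'MUL A, C'. After: A=0 B=0 C=6 D=0 ZF=1 PC=4
Step 5: PC=4 exec 'SUB C, 3'. After: A=0 B=0 C=3 D=0 ZF=0 PC=5
Step 6: PC=5 exec 'SUB C, 5'. After: A=0 B=0 C=-2 D=0 ZF=0 PC=6
Step 7: PC=6 exec 'SUB B, 4'. After: A=0 B=-4 C=-2 D=0 ZF=0 PC=7
Step 8: PC=7 exec 'MOV A, D'. After: A=0 B=-4 C=-2 D=0 ZF=0 PC=8
Step 9: PC=8 exec 'ADD B, 1'. After: A=0 B=-3 C=-2 D=0 ZF=0 PC=9
Step 10: PC=9 exec 'MOV B, 8'. After: A=0 B=8 C=-2 D=0 ZF=0 PC=10
Step 11: PC=10 exec 'SUB C, D'. After: A=0 B=8 C=-2 D=0 ZF=0 PC=11
Step 12: PC=11 exec 'SUB C, B'. After: A=0 B=8 C=-10 D=0 ZF=0 PC=12
Step 13: PC=12 exec 'HALT'. After: A=0 B=8 C=-10 D=0 ZF=0 PC=12 HALTED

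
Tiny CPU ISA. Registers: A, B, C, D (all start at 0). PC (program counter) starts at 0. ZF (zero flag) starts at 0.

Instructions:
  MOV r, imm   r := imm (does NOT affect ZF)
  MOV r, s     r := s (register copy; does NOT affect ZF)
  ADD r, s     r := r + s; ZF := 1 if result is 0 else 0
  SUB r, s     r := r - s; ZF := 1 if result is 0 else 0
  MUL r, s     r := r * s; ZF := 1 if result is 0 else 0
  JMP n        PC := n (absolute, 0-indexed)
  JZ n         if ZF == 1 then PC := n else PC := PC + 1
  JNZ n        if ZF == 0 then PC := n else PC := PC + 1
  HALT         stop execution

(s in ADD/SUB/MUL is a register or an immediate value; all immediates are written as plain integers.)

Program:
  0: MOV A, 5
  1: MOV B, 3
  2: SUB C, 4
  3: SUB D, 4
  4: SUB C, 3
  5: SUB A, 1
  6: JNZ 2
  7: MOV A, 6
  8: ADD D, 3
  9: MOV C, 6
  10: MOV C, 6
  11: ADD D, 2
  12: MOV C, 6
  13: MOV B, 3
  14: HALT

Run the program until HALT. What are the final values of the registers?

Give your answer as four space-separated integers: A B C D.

Step 1: PC=0 exec 'MOV A, 5'. After: A=5 B=0 C=0 D=0 ZF=0 PC=1
Step 2: PC=1 exec 'MOV B, 3'. After: A=5 B=3 C=0 D=0 ZF=0 PC=2
Step 3: PC=2 exec 'SUB C, 4'. After: A=5 B=3 C=-4 D=0 ZF=0 PC=3
Step 4: PC=3 exec 'SUB D, 4'. After: A=5 B=3 C=-4 D=-4 ZF=0 PC=4
Step 5: PC=4 exec 'SUB C, 3'. After: A=5 B=3 C=-7 D=-4 ZF=0 PC=5
Step 6: PC=5 exec 'SUB A, 1'. After: A=4 B=3 C=-7 D=-4 ZF=0 PC=6
Step 7: PC=6 exec 'JNZ 2'. After: A=4 B=3 C=-7 D=-4 ZF=0 PC=2
Step 8: PC=2 exec 'SUB C, 4'. After: A=4 B=3 C=-11 D=-4 ZF=0 PC=3
Step 9: PC=3 exec 'SUB D, 4'. After: A=4 B=3 C=-11 D=-8 ZF=0 PC=4
Step 10: PC=4 exec 'SUB C, 3'. After: A=4 B=3 C=-14 D=-8 ZF=0 PC=5
Step 11: PC=5 exec 'SUB A, 1'. After: A=3 B=3 C=-14 D=-8 ZF=0 PC=6
Step 12: PC=6 exec 'JNZ 2'. After: A=3 B=3 C=-14 D=-8 ZF=0 PC=2
Step 13: PC=2 exec 'SUB C, 4'. After: A=3 B=3 C=-18 D=-8 ZF=0 PC=3
Step 14: PC=3 exec 'SUB D, 4'. After: A=3 B=3 C=-18 D=-12 ZF=0 PC=4
Step 15: PC=4 exec 'SUB C, 3'. After: A=3 B=3 C=-21 D=-12 ZF=0 PC=5
Step 16: PC=5 exec 'SUB A, 1'. After: A=2 B=3 C=-21 D=-12 ZF=0 PC=6
Step 17: PC=6 exec 'JNZ 2'. After: A=2 B=3 C=-21 D=-12 ZF=0 PC=2
Step 18: PC=2 exec 'SUB C, 4'. After: A=2 B=3 C=-25 D=-12 ZF=0 PC=3
Step 19: PC=3 exec 'SUB D, 4'. After: A=2 B=3 C=-25 D=-16 ZF=0 PC=4
Step 20: PC=4 exec 'SUB C, 3'. After: A=2 B=3 C=-28 D=-16 ZF=0 PC=5
Step 21: PC=5 exec 'SUB A, 1'. After: A=1 B=3 C=-28 D=-16 ZF=0 PC=6
Step 22: PC=6 exec 'JNZ 2'. After: A=1 B=3 C=-28 D=-16 ZF=0 PC=2
Step 23: PC=2 exec 'SUB C, 4'. After: A=1 B=3 C=-32 D=-16 ZF=0 PC=3
Step 24: PC=3 exec 'SUB D, 4'. After: A=1 B=3 C=-32 D=-20 ZF=0 PC=4
Step 25: PC=4 exec 'SUB C, 3'. After: A=1 B=3 C=-35 D=-20 ZF=0 PC=5
Step 26: PC=5 exec 'SUB A, 1'. After: A=0 B=3 C=-35 D=-20 ZF=1 PC=6
Step 27: PC=6 exec 'JNZ 2'. After: A=0 B=3 C=-35 D=-20 ZF=1 PC=7
Step 28: PC=7 exec 'MOV A, 6'. After: A=6 B=3 C=-35 D=-20 ZF=1 PC=8
Step 29: PC=8 exec 'ADD D, 3'. After: A=6 B=3 C=-35 D=-17 ZF=0 PC=9
Step 30: PC=9 exec 'MOV C, 6'. After: A=6 B=3 C=6 D=-17 ZF=0 PC=10
Step 31: PC=10 exec 'MOV C, 6'. After: A=6 B=3 C=6 D=-17 ZF=0 PC=11
Step 32: PC=11 exec 'ADD D, 2'. After: A=6 B=3 C=6 D=-15 ZF=0 PC=12
Step 33: PC=12 exec 'MOV C, 6'. After: A=6 B=3 C=6 D=-15 ZF=0 PC=13
Step 34: PC=13 exec 'MOV B, 3'. After: A=6 B=3 C=6 D=-15 ZF=0 PC=14
Step 35: PC=14 exec 'HALT'. After: A=6 B=3 C=6 D=-15 ZF=0 PC=14 HALTED

Answer: 6 3 6 -15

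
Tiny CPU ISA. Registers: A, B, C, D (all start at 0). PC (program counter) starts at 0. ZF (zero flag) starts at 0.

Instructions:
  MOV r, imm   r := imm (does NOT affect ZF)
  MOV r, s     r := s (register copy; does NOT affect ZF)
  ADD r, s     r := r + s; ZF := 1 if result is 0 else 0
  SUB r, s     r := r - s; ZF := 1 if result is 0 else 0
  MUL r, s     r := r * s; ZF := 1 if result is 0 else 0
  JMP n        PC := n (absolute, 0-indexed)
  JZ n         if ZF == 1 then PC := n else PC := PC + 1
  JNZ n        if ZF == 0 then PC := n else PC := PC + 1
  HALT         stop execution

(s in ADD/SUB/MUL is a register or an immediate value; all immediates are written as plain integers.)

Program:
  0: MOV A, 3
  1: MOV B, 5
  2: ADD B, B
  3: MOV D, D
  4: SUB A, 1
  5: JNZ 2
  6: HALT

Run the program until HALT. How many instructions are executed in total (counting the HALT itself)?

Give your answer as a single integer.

Answer: 15

Derivation:
Step 1: PC=0 exec 'MOV A, 3'. After: A=3 B=0 C=0 D=0 ZF=0 PC=1
Step 2: PC=1 exec 'MOV B, 5'. After: A=3 B=5 C=0 D=0 ZF=0 PC=2
Step 3: PC=2 exec 'ADD B, B'. After: A=3 B=10 C=0 D=0 ZF=0 PC=3
Step 4: PC=3 exec 'MOV D, D'. After: A=3 B=10 C=0 D=0 ZF=0 PC=4
Step 5: PC=4 exec 'SUB A, 1'. After: A=2 B=10 C=0 D=0 ZF=0 PC=5
Step 6: PC=5 exec 'JNZ 2'. After: A=2 B=10 C=0 D=0 ZF=0 PC=2
Step 7: PC=2 exec 'ADD B, B'. After: A=2 B=20 C=0 D=0 ZF=0 PC=3
Step 8: PC=3 exec 'MOV D, D'. After: A=2 B=20 C=0 D=0 ZF=0 PC=4
Step 9: PC=4 exec 'SUB A, 1'. After: A=1 B=20 C=0 D=0 ZF=0 PC=5
Step 10: PC=5 exec 'JNZ 2'. After: A=1 B=20 C=0 D=0 ZF=0 PC=2
Step 11: PC=2 exec 'ADD B, B'. After: A=1 B=40 C=0 D=0 ZF=0 PC=3
Step 12: PC=3 exec 'MOV D, D'. After: A=1 B=40 C=0 D=0 ZF=0 PC=4
Step 13: PC=4 exec 'SUB A, 1'. After: A=0 B=40 C=0 D=0 ZF=1 PC=5
Step 14: PC=5 exec 'JNZ 2'. After: A=0 B=40 C=0 D=0 ZF=1 PC=6
Step 15: PC=6 exec 'HALT'. After: A=0 B=40 C=0 D=0 ZF=1 PC=6 HALTED
Total instructions executed: 15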